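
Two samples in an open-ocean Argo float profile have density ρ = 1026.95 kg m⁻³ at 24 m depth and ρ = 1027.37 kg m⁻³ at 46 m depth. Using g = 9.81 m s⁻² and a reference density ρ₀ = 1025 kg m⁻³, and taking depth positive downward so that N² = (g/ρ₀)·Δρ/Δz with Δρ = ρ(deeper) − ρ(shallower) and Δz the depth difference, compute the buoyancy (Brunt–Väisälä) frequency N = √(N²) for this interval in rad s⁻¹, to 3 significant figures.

Δρ = 1027.37 − 1026.95 = 0.42 kg m⁻³ over Δz = 46 − 24 = 22 m.
N² = (9.81/1025) × (0.42/22) = 1.8271 × 10⁻⁴ s⁻².
N = √(1.8271 × 10⁻⁴) = 0.013517 rad s⁻¹ ≈ 0.0135 rad s⁻¹.

0.0135 rad s⁻¹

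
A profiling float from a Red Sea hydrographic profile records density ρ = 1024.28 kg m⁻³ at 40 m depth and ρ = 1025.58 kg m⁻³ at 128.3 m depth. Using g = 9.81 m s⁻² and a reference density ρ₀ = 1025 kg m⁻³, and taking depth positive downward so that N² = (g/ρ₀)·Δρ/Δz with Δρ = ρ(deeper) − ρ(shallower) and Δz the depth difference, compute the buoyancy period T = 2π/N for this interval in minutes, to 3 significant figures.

8.82 min

Δρ = 1025.58 − 1024.28 = 1.30 kg m⁻³ over Δz = 128.3 − 40 = 88.3 m.
N² = (9.81/1025) × (1.30/88.3) = 1.4091 × 10⁻⁴ s⁻².
N = √(1.4091 × 10⁻⁴) = 0.011871 rad s⁻¹, so T = 2π/N = 529.29 s = 8.8215 min ≈ 8.82 min.
Since Δρ > 0 the layer is stably stratified.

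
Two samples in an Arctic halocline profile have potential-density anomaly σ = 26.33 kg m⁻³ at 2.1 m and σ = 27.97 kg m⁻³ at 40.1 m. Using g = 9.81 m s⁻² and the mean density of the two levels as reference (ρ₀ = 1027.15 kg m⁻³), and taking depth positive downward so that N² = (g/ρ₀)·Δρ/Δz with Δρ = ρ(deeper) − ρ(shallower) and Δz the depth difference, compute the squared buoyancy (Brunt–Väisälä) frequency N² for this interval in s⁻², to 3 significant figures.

4.12 × 10⁻⁴ s⁻²

Δρ = 1027.97 − 1026.33 = 1.64 kg m⁻³ over Δz = 40.1 − 2.1 = 38 m.
N² = (9.81/1027.15) × (1.64/38) = 4.1219 × 10⁻⁴ s⁻² ≈ 4.12 × 10⁻⁴ s⁻².
A positive N² confirms static stability across the interval.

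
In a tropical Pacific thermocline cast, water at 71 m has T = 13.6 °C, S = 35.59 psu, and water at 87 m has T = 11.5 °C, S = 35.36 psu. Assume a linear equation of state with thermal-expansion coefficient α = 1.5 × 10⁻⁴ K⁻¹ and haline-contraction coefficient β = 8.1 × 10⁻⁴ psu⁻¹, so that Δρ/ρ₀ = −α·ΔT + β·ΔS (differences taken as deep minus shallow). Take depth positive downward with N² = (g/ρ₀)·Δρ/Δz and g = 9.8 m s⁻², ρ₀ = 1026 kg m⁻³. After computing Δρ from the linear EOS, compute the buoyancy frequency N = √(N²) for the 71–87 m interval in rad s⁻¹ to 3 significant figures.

ΔT = -2.1 K, ΔS = -0.23 psu (deep − shallow).
Δρ/ρ₀ = −αΔT + βΔS = 3.15 × 10⁻⁴ − 1.863 × 10⁻⁴ = 1.287 × 10⁻⁴, so Δρ ≈ 0.1320 kg m⁻³.
N² = (g/ρ₀)·Δρ/Δz = g·(Δρ/ρ₀)/Δz = 9.8 × 1.287 × 10⁻⁴ / 16 = 7.8829 × 10⁻⁵ s⁻².
N = √(7.8829 × 10⁻⁵) = 8.8786 × 10⁻³ rad s⁻¹ ≈ 8.88 × 10⁻³ rad s⁻¹.

8.88 × 10⁻³ rad s⁻¹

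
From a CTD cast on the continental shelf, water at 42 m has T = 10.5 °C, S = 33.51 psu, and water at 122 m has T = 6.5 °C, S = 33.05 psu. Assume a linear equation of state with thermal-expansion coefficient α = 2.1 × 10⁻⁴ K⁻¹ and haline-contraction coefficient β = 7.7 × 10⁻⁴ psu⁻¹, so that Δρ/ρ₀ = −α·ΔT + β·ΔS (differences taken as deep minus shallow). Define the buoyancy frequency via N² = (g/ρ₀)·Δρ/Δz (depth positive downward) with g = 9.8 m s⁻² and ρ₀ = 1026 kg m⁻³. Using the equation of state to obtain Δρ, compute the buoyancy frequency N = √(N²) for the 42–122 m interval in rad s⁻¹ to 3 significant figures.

7.71 × 10⁻³ rad s⁻¹

ΔT = -4.0 K, ΔS = -0.46 psu (deep − shallow).
Δρ/ρ₀ = −αΔT + βΔS = 8.40 × 10⁻⁴ − 3.542 × 10⁻⁴ = 4.858 × 10⁻⁴, so Δρ ≈ 0.4984 kg m⁻³.
N² = (g/ρ₀)·Δρ/Δz = g·(Δρ/ρ₀)/Δz = 9.8 × 4.858 × 10⁻⁴ / 80 = 5.9511 × 10⁻⁵ s⁻².
N = √(5.9511 × 10⁻⁵) = 7.7143 × 10⁻³ rad s⁻¹ ≈ 7.71 × 10⁻³ rad s⁻¹.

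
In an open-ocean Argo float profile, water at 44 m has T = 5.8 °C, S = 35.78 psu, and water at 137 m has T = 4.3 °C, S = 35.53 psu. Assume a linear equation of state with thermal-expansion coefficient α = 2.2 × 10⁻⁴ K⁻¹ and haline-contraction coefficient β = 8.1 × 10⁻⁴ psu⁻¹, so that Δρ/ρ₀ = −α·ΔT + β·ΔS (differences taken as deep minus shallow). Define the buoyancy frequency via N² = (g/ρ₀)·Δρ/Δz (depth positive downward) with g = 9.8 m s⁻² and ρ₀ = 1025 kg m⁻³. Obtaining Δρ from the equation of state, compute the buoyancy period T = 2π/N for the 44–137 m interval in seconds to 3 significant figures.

1.71 × 10³ s

ΔT = -1.5 K, ΔS = -0.25 psu (deep − shallow).
Δρ/ρ₀ = −αΔT + βΔS = 3.30 × 10⁻⁴ − 2.025 × 10⁻⁴ = 1.275 × 10⁻⁴, so Δρ ≈ 0.1307 kg m⁻³.
N² = (g/ρ₀)·Δρ/Δz = g·(Δρ/ρ₀)/Δz = 9.8 × 1.275 × 10⁻⁴ / 93 = 1.3435 × 10⁻⁵ s⁻².
N = √(1.3435 × 10⁻⁵) = 3.6654 × 10⁻³ rad s⁻¹ → T = 2π/N = 1.7142 × 10³ s ≈ 1.71 × 10³ s.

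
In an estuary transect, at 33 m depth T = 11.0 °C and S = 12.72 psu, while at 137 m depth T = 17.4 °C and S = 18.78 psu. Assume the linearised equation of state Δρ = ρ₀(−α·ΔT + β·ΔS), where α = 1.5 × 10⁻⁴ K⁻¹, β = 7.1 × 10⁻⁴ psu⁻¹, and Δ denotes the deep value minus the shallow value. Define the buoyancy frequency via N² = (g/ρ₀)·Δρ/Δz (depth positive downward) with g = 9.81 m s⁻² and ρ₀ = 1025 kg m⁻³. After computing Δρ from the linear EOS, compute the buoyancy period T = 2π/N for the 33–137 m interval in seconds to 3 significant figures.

ΔT = +6.4 K, ΔS = +6.06 psu (deep − shallow).
Δρ/ρ₀ = −αΔT + βΔS = -9.60 × 10⁻⁴ + 4.3026 × 10⁻³ = 3.3426 × 10⁻³, so Δρ ≈ 3.426 kg m⁻³.
N² = (g/ρ₀)·Δρ/Δz = g·(Δρ/ρ₀)/Δz = 9.81 × 3.3426 × 10⁻³ / 104 = 3.1530 × 10⁻⁴ s⁻².
N = √(3.1530 × 10⁻⁴) = 0.017757 rad s⁻¹ → T = 2π/N = 353.84 s ≈ 354 s.

354 s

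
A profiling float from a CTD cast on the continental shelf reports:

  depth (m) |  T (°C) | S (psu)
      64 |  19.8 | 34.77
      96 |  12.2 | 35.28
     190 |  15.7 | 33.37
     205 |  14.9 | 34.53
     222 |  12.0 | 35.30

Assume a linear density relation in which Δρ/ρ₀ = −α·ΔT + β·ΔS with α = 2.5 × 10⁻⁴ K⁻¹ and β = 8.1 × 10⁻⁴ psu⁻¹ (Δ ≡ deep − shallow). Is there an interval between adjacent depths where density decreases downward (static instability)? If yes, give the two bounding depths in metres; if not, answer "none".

Evaluate Δρ/ρ₀ = −αΔT + βΔS across each adjacent pair:
  64–96 m: −αΔT+βΔS = −(2.5 × 10⁻⁴)(-7.6)+(8.1 × 10⁻⁴)(+0.51) = 2.3 × 10⁻³ → stable
  96–190 m: −αΔT+βΔS = −(2.5 × 10⁻⁴)(+3.5)+(8.1 × 10⁻⁴)(-1.91) = -2.4 × 10⁻³ → UNSTABLE
  190–205 m: −αΔT+βΔS = −(2.5 × 10⁻⁴)(-0.8)+(8.1 × 10⁻⁴)(+1.16) = 1.1 × 10⁻³ → stable
  205–222 m: −αΔT+βΔS = −(2.5 × 10⁻⁴)(-2.9)+(8.1 × 10⁻⁴)(+0.77) = 1.3 × 10⁻³ → stable
The 96–190 m interval has Δρ < 0: lighter water underlies denser water.

96–190 m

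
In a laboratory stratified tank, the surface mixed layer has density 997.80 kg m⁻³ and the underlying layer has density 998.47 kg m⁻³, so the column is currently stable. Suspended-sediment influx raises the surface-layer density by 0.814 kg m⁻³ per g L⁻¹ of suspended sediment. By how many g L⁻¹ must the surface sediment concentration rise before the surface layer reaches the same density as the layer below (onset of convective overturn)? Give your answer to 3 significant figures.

0.823 g L⁻¹

Density deficit of the surface layer: 998.47 − 997.80 = 0.67 kg m⁻³.
Required change = 0.67 / 0.814 = 0.823 g L⁻¹.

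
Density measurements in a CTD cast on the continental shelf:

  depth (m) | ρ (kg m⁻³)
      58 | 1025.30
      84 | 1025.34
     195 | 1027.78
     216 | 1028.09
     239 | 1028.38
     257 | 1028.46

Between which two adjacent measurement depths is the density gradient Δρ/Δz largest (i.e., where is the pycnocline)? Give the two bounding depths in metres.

Compute the density gradient over each adjacent pair:
  58–84 m: Δρ/Δz = 0.04/26 = 1.5 × 10⁻³ kg m⁻⁴
  84–195 m: Δρ/Δz = 2.44/111 = 0.022 kg m⁻⁴
  195–216 m: Δρ/Δz = 0.31/21 = 0.015 kg m⁻⁴
  216–239 m: Δρ/Δz = 0.29/23 = 0.013 kg m⁻⁴
  239–257 m: Δρ/Δz = 0.08/18 = 4.4 × 10⁻³ kg m⁻⁴
The largest gradient is in the 84–195 m interval — the pycnocline.

84–195 m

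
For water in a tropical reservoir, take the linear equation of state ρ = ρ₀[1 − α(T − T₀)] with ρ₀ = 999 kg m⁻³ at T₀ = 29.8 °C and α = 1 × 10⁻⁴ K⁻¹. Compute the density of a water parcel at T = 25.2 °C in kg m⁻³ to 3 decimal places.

T − T₀ = -4.6 K.
Bracket = 1 − α·(-4.6) = 1 + (4.60 × 10⁻⁴) = 1.0004600.
ρ = 999 × 1.0004600 = 999.460 kg m⁻³.

999.460 kg m⁻³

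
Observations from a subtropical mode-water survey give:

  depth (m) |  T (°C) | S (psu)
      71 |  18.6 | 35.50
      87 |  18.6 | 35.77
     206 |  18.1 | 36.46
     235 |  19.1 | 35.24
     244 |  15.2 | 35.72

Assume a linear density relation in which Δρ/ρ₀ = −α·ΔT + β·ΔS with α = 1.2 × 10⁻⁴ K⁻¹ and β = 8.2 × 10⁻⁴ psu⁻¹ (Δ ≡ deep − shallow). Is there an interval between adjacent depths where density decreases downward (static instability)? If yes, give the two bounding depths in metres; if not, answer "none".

206–235 m

Evaluate Δρ/ρ₀ = −αΔT + βΔS across each adjacent pair:
  71–87 m: −αΔT+βΔS = −(1.2 × 10⁻⁴)(+0.0)+(8.2 × 10⁻⁴)(+0.27) = 2.2 × 10⁻⁴ → stable
  87–206 m: −αΔT+βΔS = −(1.2 × 10⁻⁴)(-0.5)+(8.2 × 10⁻⁴)(+0.69) = 6.3 × 10⁻⁴ → stable
  206–235 m: −αΔT+βΔS = −(1.2 × 10⁻⁴)(+1.0)+(8.2 × 10⁻⁴)(-1.22) = -1.1 × 10⁻³ → UNSTABLE
  235–244 m: −αΔT+βΔS = −(1.2 × 10⁻⁴)(-3.9)+(8.2 × 10⁻⁴)(+0.48) = 8.6 × 10⁻⁴ → stable
The 206–235 m interval has Δρ < 0: lighter water underlies denser water.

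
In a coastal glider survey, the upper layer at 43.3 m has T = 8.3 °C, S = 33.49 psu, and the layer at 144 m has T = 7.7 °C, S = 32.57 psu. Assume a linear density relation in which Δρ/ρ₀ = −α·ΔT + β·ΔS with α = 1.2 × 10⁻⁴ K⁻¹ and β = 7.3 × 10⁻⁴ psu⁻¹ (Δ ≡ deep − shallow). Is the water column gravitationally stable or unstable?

unstable

ΔT = 7.7 − 8.3 = -0.6 K and ΔS = 32.57 − 33.49 = -0.92 psu (deep − shallow).
−αΔT = 7.20 × 10⁻⁵; βΔS = -6.716 × 10⁻⁴; sum Δρ/ρ₀ = -5.996 × 10⁻⁴.
Δρ/ρ₀ < 0, so Δρ < 0: deeper water is lighter → statically unstable; the column would overturn.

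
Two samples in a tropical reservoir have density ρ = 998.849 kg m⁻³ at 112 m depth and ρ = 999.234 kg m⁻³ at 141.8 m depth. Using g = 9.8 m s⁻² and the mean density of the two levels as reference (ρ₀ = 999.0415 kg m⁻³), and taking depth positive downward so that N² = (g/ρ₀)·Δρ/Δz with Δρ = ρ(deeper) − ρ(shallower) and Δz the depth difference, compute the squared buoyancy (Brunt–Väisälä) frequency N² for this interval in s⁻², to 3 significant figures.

Δρ = 999.234 − 998.849 = 0.385 kg m⁻³ over Δz = 141.8 − 112 = 29.8 m.
N² = (9.8/999.0415) × (0.385/29.8) = 1.2673 × 10⁻⁴ s⁻² ≈ 1.27 × 10⁻⁴ s⁻².

1.27 × 10⁻⁴ s⁻²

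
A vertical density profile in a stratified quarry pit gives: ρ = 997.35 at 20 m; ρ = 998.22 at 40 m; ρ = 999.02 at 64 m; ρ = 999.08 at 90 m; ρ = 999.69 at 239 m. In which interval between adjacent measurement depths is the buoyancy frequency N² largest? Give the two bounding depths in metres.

20–40 m

Compute the density gradient over each adjacent pair:
  20–40 m: Δρ/Δz = 0.87/20 = 0.043 kg m⁻⁴
  40–64 m: Δρ/Δz = 0.80/24 = 0.033 kg m⁻⁴
  64–90 m: Δρ/Δz = 0.06/26 = 2.3 × 10⁻³ kg m⁻⁴
  90–239 m: Δρ/Δz = 0.61/149 = 4.1 × 10⁻³ kg m⁻⁴
The largest gradient is in the 20–40 m interval — the pycnocline.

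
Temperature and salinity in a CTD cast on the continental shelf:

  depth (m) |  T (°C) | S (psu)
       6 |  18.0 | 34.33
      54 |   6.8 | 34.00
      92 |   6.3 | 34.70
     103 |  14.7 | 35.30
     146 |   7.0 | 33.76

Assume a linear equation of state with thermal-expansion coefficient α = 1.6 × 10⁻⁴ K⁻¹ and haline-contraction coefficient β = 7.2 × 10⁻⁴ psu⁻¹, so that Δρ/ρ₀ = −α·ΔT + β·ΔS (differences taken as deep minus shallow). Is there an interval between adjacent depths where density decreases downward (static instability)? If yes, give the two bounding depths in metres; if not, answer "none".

Evaluate Δρ/ρ₀ = −αΔT + βΔS across each adjacent pair:
  6–54 m: −αΔT+βΔS = −(1.6 × 10⁻⁴)(-11.2)+(7.2 × 10⁻⁴)(-0.33) = 1.6 × 10⁻³ → stable
  54–92 m: −αΔT+βΔS = −(1.6 × 10⁻⁴)(-0.5)+(7.2 × 10⁻⁴)(+0.70) = 5.8 × 10⁻⁴ → stable
  92–103 m: −αΔT+βΔS = −(1.6 × 10⁻⁴)(+8.4)+(7.2 × 10⁻⁴)(+0.60) = -9.1 × 10⁻⁴ → UNSTABLE
  103–146 m: −αΔT+βΔS = −(1.6 × 10⁻⁴)(-7.7)+(7.2 × 10⁻⁴)(-1.54) = 1.2 × 10⁻⁴ → stable
The 92–103 m interval has Δρ < 0: lighter water underlies denser water.

92–103 m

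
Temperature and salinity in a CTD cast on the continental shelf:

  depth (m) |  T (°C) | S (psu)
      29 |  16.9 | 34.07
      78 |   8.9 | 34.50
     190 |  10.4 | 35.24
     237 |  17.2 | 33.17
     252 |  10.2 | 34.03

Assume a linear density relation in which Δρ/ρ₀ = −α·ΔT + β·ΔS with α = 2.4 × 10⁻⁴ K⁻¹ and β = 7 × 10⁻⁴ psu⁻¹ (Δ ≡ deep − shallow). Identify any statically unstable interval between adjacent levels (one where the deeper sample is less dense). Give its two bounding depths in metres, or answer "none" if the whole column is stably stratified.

190–237 m

Evaluate Δρ/ρ₀ = −αΔT + βΔS across each adjacent pair:
  29–78 m: −αΔT+βΔS = −(2.4 × 10⁻⁴)(-8.0)+(7 × 10⁻⁴)(+0.43) = 2.2 × 10⁻³ → stable
  78–190 m: −αΔT+βΔS = −(2.4 × 10⁻⁴)(+1.5)+(7 × 10⁻⁴)(+0.74) = 1.6 × 10⁻⁴ → stable
  190–237 m: −αΔT+βΔS = −(2.4 × 10⁻⁴)(+6.8)+(7 × 10⁻⁴)(-2.07) = -3.1 × 10⁻³ → UNSTABLE
  237–252 m: −αΔT+βΔS = −(2.4 × 10⁻⁴)(-7.0)+(7 × 10⁻⁴)(+0.86) = 2.3 × 10⁻³ → stable
The 190–237 m interval has Δρ < 0: lighter water underlies denser water.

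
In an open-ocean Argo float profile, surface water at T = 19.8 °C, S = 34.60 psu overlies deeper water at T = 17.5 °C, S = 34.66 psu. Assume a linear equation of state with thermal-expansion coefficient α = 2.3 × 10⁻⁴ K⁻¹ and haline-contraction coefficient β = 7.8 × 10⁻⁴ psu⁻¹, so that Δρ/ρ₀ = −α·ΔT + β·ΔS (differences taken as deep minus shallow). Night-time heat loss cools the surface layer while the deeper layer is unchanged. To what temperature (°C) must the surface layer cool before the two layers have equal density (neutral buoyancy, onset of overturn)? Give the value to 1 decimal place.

Neutral buoyancy requires Δρ = 0, i.e. −α(T_deep − T_surf′) + β(S_deep − S_surf) = 0.
T_surf′ = T_deep − (β/α)·ΔS = 17.5 − (7.8 × 10⁻⁴/2.3 × 10⁻⁴)·(+0.06) = 17.297 °C.
Cooling required: 19.8 − (17.297) = 2.503 °C.

17.3 °C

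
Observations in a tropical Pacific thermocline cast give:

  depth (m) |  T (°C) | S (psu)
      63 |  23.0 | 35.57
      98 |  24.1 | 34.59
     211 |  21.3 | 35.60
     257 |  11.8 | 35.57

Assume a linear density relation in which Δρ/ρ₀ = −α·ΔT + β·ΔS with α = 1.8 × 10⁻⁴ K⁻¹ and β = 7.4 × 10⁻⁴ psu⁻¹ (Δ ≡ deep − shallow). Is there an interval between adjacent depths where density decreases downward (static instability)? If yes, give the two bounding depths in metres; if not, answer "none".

63–98 m

Evaluate Δρ/ρ₀ = −αΔT + βΔS across each adjacent pair:
  63–98 m: −αΔT+βΔS = −(1.8 × 10⁻⁴)(+1.1)+(7.4 × 10⁻⁴)(-0.98) = -9.2 × 10⁻⁴ → UNSTABLE
  98–211 m: −αΔT+βΔS = −(1.8 × 10⁻⁴)(-2.8)+(7.4 × 10⁻⁴)(+1.01) = 1.3 × 10⁻³ → stable
  211–257 m: −αΔT+βΔS = −(1.8 × 10⁻⁴)(-9.5)+(7.4 × 10⁻⁴)(-0.03) = 1.7 × 10⁻³ → stable
The 63–98 m interval has Δρ < 0: lighter water underlies denser water.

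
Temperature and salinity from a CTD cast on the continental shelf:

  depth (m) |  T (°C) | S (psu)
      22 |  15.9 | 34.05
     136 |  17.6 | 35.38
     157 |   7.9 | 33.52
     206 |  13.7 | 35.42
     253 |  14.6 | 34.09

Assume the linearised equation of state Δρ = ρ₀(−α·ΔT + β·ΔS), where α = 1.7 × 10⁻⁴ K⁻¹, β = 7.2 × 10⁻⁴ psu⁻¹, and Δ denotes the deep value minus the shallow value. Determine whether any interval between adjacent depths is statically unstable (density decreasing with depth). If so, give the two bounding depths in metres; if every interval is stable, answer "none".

Evaluate Δρ/ρ₀ = −αΔT + βΔS across each adjacent pair:
  22–136 m: −αΔT+βΔS = −(1.7 × 10⁻⁴)(+1.7)+(7.2 × 10⁻⁴)(+1.33) = 6.7 × 10⁻⁴ → stable
  136–157 m: −αΔT+βΔS = −(1.7 × 10⁻⁴)(-9.7)+(7.2 × 10⁻⁴)(-1.86) = 3.1 × 10⁻⁴ → stable
  157–206 m: −αΔT+βΔS = −(1.7 × 10⁻⁴)(+5.8)+(7.2 × 10⁻⁴)(+1.90) = 3.8 × 10⁻⁴ → stable
  206–253 m: −αΔT+βΔS = −(1.7 × 10⁻⁴)(+0.9)+(7.2 × 10⁻⁴)(-1.33) = -1.1 × 10⁻³ → UNSTABLE
The 206–253 m interval has Δρ < 0: lighter water underlies denser water.

206–253 m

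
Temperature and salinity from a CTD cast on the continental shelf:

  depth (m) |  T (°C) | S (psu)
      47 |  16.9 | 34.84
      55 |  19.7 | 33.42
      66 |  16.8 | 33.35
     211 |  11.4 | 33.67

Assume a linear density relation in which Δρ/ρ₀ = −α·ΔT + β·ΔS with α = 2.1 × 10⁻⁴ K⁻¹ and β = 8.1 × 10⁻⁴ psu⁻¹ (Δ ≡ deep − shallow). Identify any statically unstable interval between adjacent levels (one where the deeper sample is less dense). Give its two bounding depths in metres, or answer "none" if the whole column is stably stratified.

47–55 m

Evaluate Δρ/ρ₀ = −αΔT + βΔS across each adjacent pair:
  47–55 m: −αΔT+βΔS = −(2.1 × 10⁻⁴)(+2.8)+(8.1 × 10⁻⁴)(-1.42) = -1.7 × 10⁻³ → UNSTABLE
  55–66 m: −αΔT+βΔS = −(2.1 × 10⁻⁴)(-2.9)+(8.1 × 10⁻⁴)(-0.07) = 5.5 × 10⁻⁴ → stable
  66–211 m: −αΔT+βΔS = −(2.1 × 10⁻⁴)(-5.4)+(8.1 × 10⁻⁴)(+0.32) = 1.4 × 10⁻³ → stable
The 47–55 m interval has Δρ < 0: lighter water underlies denser water.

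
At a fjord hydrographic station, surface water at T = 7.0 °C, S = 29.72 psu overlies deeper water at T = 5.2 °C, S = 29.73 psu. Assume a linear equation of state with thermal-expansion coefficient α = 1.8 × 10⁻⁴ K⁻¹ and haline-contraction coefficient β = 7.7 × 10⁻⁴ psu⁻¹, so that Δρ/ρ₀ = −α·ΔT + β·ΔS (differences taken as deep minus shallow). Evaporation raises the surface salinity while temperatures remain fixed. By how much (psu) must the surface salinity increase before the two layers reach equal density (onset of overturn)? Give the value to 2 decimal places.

0.43 psu

Neutral buoyancy requires −α(T_deep − T_surf) + β(S_deep − S_surf′) = 0.
S_surf′ = S_deep − (α/β)·ΔT = 29.73 − (1.8 × 10⁻⁴/7.7 × 10⁻⁴)·(-1.8) = 30.1508 psu.
Increase required: 30.1508 − 29.72 = 0.4308 psu.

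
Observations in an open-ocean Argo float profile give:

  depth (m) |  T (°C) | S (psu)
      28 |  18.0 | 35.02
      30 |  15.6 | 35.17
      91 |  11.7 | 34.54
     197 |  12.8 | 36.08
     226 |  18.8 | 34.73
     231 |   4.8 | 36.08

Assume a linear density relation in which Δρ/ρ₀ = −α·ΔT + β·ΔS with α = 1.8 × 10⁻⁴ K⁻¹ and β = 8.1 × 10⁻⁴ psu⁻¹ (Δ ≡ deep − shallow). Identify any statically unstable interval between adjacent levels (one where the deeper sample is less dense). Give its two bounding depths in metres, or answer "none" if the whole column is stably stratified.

Evaluate Δρ/ρ₀ = −αΔT + βΔS across each adjacent pair:
  28–30 m: −αΔT+βΔS = −(1.8 × 10⁻⁴)(-2.4)+(8.1 × 10⁻⁴)(+0.15) = 5.5 × 10⁻⁴ → stable
  30–91 m: −αΔT+βΔS = −(1.8 × 10⁻⁴)(-3.9)+(8.1 × 10⁻⁴)(-0.63) = 1.9 × 10⁻⁴ → stable
  91–197 m: −αΔT+βΔS = −(1.8 × 10⁻⁴)(+1.1)+(8.1 × 10⁻⁴)(+1.54) = 1.0 × 10⁻³ → stable
  197–226 m: −αΔT+βΔS = −(1.8 × 10⁻⁴)(+6.0)+(8.1 × 10⁻⁴)(-1.35) = -2.2 × 10⁻³ → UNSTABLE
  226–231 m: −αΔT+βΔS = −(1.8 × 10⁻⁴)(-14.0)+(8.1 × 10⁻⁴)(+1.35) = 3.6 × 10⁻³ → stable
The 197–226 m interval has Δρ < 0: lighter water underlies denser water.

197–226 m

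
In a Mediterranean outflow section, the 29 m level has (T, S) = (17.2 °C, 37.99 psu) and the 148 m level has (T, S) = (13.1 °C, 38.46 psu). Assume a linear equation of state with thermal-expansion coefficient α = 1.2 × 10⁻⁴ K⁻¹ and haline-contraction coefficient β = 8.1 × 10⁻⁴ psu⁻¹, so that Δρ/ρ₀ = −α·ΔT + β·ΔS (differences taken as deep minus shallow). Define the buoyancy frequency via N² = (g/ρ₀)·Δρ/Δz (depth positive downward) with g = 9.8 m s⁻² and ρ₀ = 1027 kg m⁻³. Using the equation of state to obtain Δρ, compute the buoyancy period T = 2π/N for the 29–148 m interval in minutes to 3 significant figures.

12.4 min

ΔT = -4.1 K, ΔS = +0.47 psu (deep − shallow).
Δρ/ρ₀ = −αΔT + βΔS = 4.92 × 10⁻⁴ + 3.807 × 10⁻⁴ = 8.727 × 10⁻⁴, so Δρ ≈ 0.8963 kg m⁻³.
N² = (g/ρ₀)·Δρ/Δz = g·(Δρ/ρ₀)/Δz = 9.8 × 8.727 × 10⁻⁴ / 119 = 7.1869 × 10⁻⁵ s⁻².
N = √(7.1869 × 10⁻⁵) = 8.4776 × 10⁻³ rad s⁻¹ → T = 2π/N = 741.15 s = 12.352 min ≈ 12.4 min.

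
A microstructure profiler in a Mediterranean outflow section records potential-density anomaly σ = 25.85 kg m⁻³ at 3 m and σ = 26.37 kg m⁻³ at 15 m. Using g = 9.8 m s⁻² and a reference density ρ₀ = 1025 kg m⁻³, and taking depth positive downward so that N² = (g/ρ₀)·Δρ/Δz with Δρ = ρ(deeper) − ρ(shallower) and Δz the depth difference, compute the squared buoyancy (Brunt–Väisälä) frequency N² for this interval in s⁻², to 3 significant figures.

Δρ = 1026.37 − 1025.85 = 0.52 kg m⁻³ over Δz = 15 − 3 = 12 m.
N² = (9.8/1025) × (0.52/12) = 4.1431 × 10⁻⁴ s⁻² ≈ 4.14 × 10⁻⁴ s⁻².

4.14 × 10⁻⁴ s⁻²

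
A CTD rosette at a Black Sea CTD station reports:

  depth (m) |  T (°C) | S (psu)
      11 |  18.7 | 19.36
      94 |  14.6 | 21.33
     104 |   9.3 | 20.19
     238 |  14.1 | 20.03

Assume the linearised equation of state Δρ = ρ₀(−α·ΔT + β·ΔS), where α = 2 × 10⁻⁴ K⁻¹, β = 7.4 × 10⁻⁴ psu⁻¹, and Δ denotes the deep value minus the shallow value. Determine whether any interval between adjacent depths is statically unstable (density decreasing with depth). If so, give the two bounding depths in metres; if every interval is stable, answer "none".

Evaluate Δρ/ρ₀ = −αΔT + βΔS across each adjacent pair:
  11–94 m: −αΔT+βΔS = −(2 × 10⁻⁴)(-4.1)+(7.4 × 10⁻⁴)(+1.97) = 2.3 × 10⁻³ → stable
  94–104 m: −αΔT+βΔS = −(2 × 10⁻⁴)(-5.3)+(7.4 × 10⁻⁴)(-1.14) = 2.2 × 10⁻⁴ → stable
  104–238 m: −αΔT+βΔS = −(2 × 10⁻⁴)(+4.8)+(7.4 × 10⁻⁴)(-0.16) = -1.1 × 10⁻³ → UNSTABLE
The 104–238 m interval has Δρ < 0: lighter water underlies denser water.

104–238 m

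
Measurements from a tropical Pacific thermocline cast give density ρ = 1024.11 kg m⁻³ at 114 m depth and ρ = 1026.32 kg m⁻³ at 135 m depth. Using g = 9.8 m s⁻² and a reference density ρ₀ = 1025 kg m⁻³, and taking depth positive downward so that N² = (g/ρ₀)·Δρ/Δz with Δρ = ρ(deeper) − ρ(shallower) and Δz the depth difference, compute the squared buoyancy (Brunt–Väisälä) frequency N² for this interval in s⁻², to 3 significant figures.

1.01 × 10⁻³ s⁻²

Δρ = 1026.32 − 1024.11 = 2.21 kg m⁻³ over Δz = 135 − 114 = 21 m.
N² = (9.8/1025) × (2.21/21) = 1.0062 × 10⁻³ s⁻² ≈ 1.01 × 10⁻³ s⁻².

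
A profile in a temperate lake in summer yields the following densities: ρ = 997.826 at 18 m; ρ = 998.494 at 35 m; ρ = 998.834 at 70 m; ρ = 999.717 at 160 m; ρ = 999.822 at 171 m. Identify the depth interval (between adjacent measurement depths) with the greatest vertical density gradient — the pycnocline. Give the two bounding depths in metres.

Compute the density gradient over each adjacent pair:
  18–35 m: Δρ/Δz = 0.668/17 = 0.039 kg m⁻⁴
  35–70 m: Δρ/Δz = 0.340/35 = 9.7 × 10⁻³ kg m⁻⁴
  70–160 m: Δρ/Δz = 0.883/90 = 9.8 × 10⁻³ kg m⁻⁴
  160–171 m: Δρ/Δz = 0.105/11 = 9.5 × 10⁻³ kg m⁻⁴
The largest gradient is in the 18–35 m interval — the pycnocline.

18–35 m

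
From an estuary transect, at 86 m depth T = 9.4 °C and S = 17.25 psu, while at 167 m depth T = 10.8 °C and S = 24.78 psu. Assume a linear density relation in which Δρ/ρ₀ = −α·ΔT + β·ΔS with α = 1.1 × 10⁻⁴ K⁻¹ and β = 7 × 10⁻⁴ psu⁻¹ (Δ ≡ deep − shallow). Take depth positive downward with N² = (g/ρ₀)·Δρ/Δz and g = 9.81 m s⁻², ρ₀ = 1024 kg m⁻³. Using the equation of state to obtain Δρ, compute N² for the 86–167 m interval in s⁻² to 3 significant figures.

6.20 × 10⁻⁴ s⁻²

ΔT = +1.4 K, ΔS = +7.53 psu (deep − shallow).
Δρ/ρ₀ = −αΔT + βΔS = -1.54 × 10⁻⁴ + 5.271 × 10⁻³ = 5.117 × 10⁻³, so Δρ ≈ 5.240 kg m⁻³.
N² = (g/ρ₀)·Δρ/Δz = g·(Δρ/ρ₀)/Δz = 9.81 × 5.117 × 10⁻³ / 81 = 6.1973 × 10⁻⁴ s⁻² ≈ 6.20 × 10⁻⁴ s⁻².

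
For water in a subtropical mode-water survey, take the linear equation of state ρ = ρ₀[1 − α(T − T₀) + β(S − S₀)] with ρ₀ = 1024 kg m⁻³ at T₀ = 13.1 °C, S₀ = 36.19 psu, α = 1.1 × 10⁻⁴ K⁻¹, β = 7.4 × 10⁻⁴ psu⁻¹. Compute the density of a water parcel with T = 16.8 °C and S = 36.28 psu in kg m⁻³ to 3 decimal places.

1023.651 kg m⁻³

T − T₀ = +3.7 K, S − S₀ = +0.09 psu.
Bracket = 1 − α·(+3.7) + β·(+0.09) = 1 + (-3.404 × 10⁻⁴) = 0.9996596.
ρ = 1024 × 0.9996596 = 1023.651 kg m⁻³.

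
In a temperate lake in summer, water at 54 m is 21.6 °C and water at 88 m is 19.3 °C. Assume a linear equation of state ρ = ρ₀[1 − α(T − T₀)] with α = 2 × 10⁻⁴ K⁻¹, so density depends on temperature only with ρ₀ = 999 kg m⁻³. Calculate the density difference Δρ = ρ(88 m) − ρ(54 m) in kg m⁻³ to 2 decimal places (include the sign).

+0.46 kg m⁻³

ΔT = -2.3 K, Δρ/ρ₀ = −αΔT = 4.60 × 10⁻⁴.
Δρ = 999 × (4.60 × 10⁻⁴) = +0.46 kg m⁻³.
Positive Δρ: denser below, stable.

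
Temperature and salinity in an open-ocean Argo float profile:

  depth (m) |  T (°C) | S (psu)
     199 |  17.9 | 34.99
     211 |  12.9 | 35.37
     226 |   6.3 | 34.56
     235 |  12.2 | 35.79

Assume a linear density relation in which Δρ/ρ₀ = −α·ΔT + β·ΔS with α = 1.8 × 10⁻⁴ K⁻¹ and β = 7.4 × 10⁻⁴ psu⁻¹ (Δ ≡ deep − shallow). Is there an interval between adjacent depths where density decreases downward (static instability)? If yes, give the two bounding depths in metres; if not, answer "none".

226–235 m

Evaluate Δρ/ρ₀ = −αΔT + βΔS across each adjacent pair:
  199–211 m: −αΔT+βΔS = −(1.8 × 10⁻⁴)(-5.0)+(7.4 × 10⁻⁴)(+0.38) = 1.2 × 10⁻³ → stable
  211–226 m: −αΔT+βΔS = −(1.8 × 10⁻⁴)(-6.6)+(7.4 × 10⁻⁴)(-0.81) = 5.9 × 10⁻⁴ → stable
  226–235 m: −αΔT+βΔS = −(1.8 × 10⁻⁴)(+5.9)+(7.4 × 10⁻⁴)(+1.23) = -1.5 × 10⁻⁴ → UNSTABLE
The 226–235 m interval has Δρ < 0: lighter water underlies denser water.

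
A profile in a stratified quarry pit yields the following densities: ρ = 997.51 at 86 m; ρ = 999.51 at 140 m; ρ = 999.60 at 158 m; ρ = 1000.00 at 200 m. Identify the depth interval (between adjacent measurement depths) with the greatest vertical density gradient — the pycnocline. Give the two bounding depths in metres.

Compute the density gradient over each adjacent pair:
  86–140 m: Δρ/Δz = 2.00/54 = 0.037 kg m⁻⁴
  140–158 m: Δρ/Δz = 0.09/18 = 5.0 × 10⁻³ kg m⁻⁴
  158–200 m: Δρ/Δz = 0.40/42 = 9.5 × 10⁻³ kg m⁻⁴
The largest gradient is in the 86–140 m interval — the pycnocline.

86–140 m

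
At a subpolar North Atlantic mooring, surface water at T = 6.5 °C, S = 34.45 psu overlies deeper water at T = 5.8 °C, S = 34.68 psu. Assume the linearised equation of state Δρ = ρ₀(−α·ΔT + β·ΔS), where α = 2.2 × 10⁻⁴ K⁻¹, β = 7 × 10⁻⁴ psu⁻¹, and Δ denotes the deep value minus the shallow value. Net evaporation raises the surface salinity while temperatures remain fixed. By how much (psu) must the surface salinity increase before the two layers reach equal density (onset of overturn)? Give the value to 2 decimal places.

Neutral buoyancy requires −α(T_deep − T_surf) + β(S_deep − S_surf′) = 0.
S_surf′ = S_deep − (α/β)·ΔT = 34.68 − (2.2 × 10⁻⁴/7 × 10⁻⁴)·(-0.7) = 34.9000 psu.
Increase required: 34.9000 − 34.45 = 0.4500 psu.

0.45 psu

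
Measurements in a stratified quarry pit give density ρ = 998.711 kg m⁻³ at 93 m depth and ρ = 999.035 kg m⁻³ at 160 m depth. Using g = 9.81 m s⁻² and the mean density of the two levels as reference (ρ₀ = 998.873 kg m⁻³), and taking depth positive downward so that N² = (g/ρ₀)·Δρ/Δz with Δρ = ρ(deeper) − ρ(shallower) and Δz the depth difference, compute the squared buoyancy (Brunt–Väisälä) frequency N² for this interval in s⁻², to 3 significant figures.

4.75 × 10⁻⁵ s⁻²

Δρ = 999.035 − 998.711 = 0.324 kg m⁻³ over Δz = 160 − 93 = 67 m.
N² = (9.81/998.873) × (0.324/67) = 4.7493 × 10⁻⁵ s⁻² ≈ 4.75 × 10⁻⁵ s⁻².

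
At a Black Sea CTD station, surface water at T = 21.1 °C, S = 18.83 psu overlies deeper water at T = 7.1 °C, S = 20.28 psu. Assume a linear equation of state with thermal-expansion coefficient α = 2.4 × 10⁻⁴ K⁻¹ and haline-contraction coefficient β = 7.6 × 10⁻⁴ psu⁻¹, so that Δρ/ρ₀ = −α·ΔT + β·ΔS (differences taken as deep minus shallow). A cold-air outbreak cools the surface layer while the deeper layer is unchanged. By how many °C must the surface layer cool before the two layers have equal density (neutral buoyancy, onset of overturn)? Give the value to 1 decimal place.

18.6 °C

Neutral buoyancy requires Δρ = 0, i.e. −α(T_deep − T_surf′) + β(S_deep − S_surf) = 0.
T_surf′ = T_deep − (β/α)·ΔS = 7.1 − (7.6 × 10⁻⁴/2.4 × 10⁻⁴)·(+1.45) = 2.508 °C.
Cooling required: 21.1 − (2.508) = 18.592 °C.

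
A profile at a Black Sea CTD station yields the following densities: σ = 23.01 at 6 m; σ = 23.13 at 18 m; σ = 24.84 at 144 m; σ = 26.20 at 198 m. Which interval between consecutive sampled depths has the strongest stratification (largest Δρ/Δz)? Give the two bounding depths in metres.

Compute the density gradient over each adjacent pair:
  6–18 m: Δρ/Δz = 0.12/12 = 0.010 kg m⁻⁴
  18–144 m: Δρ/Δz = 1.71/126 = 0.014 kg m⁻⁴
  144–198 m: Δρ/Δz = 1.36/54 = 0.025 kg m⁻⁴
The largest gradient is in the 144–198 m interval — the pycnocline.

144–198 m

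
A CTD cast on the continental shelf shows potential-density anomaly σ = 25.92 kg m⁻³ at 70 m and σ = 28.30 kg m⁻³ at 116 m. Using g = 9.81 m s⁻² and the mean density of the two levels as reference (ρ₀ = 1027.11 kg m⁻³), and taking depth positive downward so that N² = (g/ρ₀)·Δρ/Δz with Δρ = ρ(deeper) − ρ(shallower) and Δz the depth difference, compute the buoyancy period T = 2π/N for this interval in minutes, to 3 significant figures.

4.71 min

Δρ = 1028.30 − 1025.92 = 2.38 kg m⁻³ over Δz = 116 − 70 = 46 m.
N² = (9.81/1027.11) × (2.38/46) = 4.9416 × 10⁻⁴ s⁻².
N = √(4.9416 × 10⁻⁴) = 0.022230 rad s⁻¹, so T = 2π/N = 282.64 s = 4.7107 min ≈ 4.71 min.
N² > 0, so the interval is statically stable.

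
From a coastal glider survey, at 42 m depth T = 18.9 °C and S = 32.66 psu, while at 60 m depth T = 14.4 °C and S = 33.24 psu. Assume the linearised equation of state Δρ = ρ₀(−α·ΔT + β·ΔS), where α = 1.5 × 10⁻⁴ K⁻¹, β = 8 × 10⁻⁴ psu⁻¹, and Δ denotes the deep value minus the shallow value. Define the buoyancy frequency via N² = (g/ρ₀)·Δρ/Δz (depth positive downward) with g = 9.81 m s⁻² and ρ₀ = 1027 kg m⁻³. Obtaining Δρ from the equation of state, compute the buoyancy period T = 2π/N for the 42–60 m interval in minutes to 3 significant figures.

ΔT = -4.5 K, ΔS = +0.58 psu (deep − shallow).
Δρ/ρ₀ = −αΔT + βΔS = 6.75 × 10⁻⁴ + 4.64 × 10⁻⁴ = 1.139 × 10⁻³, so Δρ ≈ 1.170 kg m⁻³.
N² = (g/ρ₀)·Δρ/Δz = g·(Δρ/ρ₀)/Δz = 9.81 × 1.139 × 10⁻³ / 18 = 6.2075 × 10⁻⁴ s⁻².
N = √(6.2075 × 10⁻⁴) = 0.024915 rad s⁻¹ → T = 2π/N = 252.18 s = 4.2030 min ≈ 4.20 min.

4.20 min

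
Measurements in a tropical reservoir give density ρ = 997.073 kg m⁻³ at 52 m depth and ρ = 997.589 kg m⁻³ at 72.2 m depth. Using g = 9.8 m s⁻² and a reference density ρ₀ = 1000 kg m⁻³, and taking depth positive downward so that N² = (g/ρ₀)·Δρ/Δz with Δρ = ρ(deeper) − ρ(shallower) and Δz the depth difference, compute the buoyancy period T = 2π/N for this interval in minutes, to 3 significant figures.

Δρ = 997.589 − 997.073 = 0.516 kg m⁻³ over Δz = 72.2 − 52 = 20.2 m.
N² = (9.8/1000) × (0.516/20.2) = 2.5034 × 10⁻⁴ s⁻².
N = √(2.5034 × 10⁻⁴) = 0.015822 rad s⁻¹, so T = 2π/N = 397.12 s = 6.6187 min ≈ 6.62 min.

6.62 min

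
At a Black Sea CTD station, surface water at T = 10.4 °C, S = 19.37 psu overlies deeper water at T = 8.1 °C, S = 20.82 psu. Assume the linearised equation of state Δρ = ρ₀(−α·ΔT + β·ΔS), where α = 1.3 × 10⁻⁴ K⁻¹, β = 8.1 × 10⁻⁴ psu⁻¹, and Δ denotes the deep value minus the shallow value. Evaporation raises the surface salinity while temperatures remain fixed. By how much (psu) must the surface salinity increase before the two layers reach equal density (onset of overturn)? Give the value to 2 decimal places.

1.82 psu

Neutral buoyancy requires −α(T_deep − T_surf) + β(S_deep − S_surf′) = 0.
S_surf′ = S_deep − (α/β)·ΔT = 20.82 − (1.3 × 10⁻⁴/8.1 × 10⁻⁴)·(-2.3) = 21.1891 psu.
Increase required: 21.1891 − 19.37 = 1.8191 psu.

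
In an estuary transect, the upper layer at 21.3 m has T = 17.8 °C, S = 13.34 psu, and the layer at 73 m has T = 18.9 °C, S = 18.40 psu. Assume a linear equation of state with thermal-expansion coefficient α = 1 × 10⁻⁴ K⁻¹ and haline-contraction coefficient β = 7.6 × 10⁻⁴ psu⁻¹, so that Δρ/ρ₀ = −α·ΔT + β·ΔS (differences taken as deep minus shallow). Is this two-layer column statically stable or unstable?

stable

ΔT = 18.9 − 17.8 = +1.1 K and ΔS = 18.40 − 13.34 = +5.06 psu (deep − shallow).
−αΔT = -1.10 × 10⁻⁴; βΔS = 3.8456 × 10⁻³; sum Δρ/ρ₀ = 3.7356 × 10⁻³.
Δρ/ρ₀ > 0, so Δρ > 0: deeper water is denser → statically stable.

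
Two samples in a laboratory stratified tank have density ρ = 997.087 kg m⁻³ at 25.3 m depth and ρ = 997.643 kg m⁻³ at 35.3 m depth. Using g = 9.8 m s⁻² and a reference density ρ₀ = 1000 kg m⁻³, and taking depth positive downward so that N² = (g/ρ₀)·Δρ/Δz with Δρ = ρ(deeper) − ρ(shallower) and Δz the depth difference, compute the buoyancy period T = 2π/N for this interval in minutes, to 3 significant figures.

4.49 min

Δρ = 997.643 − 997.087 = 0.556 kg m⁻³ over Δz = 35.3 − 25.3 = 10 m.
N² = (9.8/1000) × (0.556/10) = 5.4488 × 10⁻⁴ s⁻².
N = √(5.4488 × 10⁻⁴) = 0.023343 rad s⁻¹, so T = 2π/N = 269.17 s = 4.4862 min ≈ 4.49 min.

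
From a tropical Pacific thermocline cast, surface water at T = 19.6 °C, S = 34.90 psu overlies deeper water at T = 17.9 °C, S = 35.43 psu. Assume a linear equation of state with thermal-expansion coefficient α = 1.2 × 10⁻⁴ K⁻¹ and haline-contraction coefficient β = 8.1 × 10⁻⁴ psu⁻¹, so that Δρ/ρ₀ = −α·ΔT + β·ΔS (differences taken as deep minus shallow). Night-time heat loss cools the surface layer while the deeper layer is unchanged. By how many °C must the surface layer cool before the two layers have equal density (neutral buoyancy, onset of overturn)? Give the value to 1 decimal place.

Neutral buoyancy requires Δρ = 0, i.e. −α(T_deep − T_surf′) + β(S_deep − S_surf) = 0.
T_surf′ = T_deep − (β/α)·ΔS = 17.9 − (8.1 × 10⁻⁴/1.2 × 10⁻⁴)·(+0.53) = 14.322 °C.
Cooling required: 19.6 − (14.322) = 5.278 °C.

5.3 °C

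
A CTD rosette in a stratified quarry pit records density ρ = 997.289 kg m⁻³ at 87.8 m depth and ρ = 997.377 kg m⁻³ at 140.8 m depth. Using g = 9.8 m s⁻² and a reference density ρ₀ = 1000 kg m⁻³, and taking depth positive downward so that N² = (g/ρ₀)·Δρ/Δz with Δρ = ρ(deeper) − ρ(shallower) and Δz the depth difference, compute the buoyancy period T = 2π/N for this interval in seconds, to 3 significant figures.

Δρ = 997.377 − 997.289 = 0.088 kg m⁻³ over Δz = 140.8 − 87.8 = 53 m.
N² = (9.8/1000) × (0.088/53) = 1.6272 × 10⁻⁵ s⁻².
N = √(1.6272 × 10⁻⁵) = 4.0339 × 10⁻³ rad s⁻¹, so T = 2π/N = 1.5576 × 10³ s ≈ 1.56 × 10³ s.
Since Δρ > 0 the layer is stably stratified.

1.56 × 10³ s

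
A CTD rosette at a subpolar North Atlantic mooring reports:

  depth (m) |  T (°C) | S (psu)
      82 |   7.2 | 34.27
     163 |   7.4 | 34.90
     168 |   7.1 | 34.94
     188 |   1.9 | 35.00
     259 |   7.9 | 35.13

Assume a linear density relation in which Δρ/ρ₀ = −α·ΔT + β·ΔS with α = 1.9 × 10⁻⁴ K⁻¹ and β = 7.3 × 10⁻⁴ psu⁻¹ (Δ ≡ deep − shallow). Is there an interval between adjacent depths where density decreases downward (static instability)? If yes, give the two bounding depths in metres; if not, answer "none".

188–259 m

Evaluate Δρ/ρ₀ = −αΔT + βΔS across each adjacent pair:
  82–163 m: −αΔT+βΔS = −(1.9 × 10⁻⁴)(+0.2)+(7.3 × 10⁻⁴)(+0.63) = 4.2 × 10⁻⁴ → stable
  163–168 m: −αΔT+βΔS = −(1.9 × 10⁻⁴)(-0.3)+(7.3 × 10⁻⁴)(+0.04) = 8.6 × 10⁻⁵ → stable
  168–188 m: −αΔT+βΔS = −(1.9 × 10⁻⁴)(-5.2)+(7.3 × 10⁻⁴)(+0.06) = 1.0 × 10⁻³ → stable
  188–259 m: −αΔT+βΔS = −(1.9 × 10⁻⁴)(+6.0)+(7.3 × 10⁻⁴)(+0.13) = -1.0 × 10⁻³ → UNSTABLE
The 188–259 m interval has Δρ < 0: lighter water underlies denser water.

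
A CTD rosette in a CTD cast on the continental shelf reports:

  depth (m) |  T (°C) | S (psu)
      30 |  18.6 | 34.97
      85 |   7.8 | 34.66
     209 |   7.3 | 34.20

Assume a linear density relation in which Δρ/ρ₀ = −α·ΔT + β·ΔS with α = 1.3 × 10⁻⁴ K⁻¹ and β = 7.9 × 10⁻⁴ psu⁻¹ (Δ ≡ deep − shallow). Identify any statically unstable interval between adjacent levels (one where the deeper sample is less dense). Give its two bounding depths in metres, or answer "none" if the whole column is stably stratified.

Evaluate Δρ/ρ₀ = −αΔT + βΔS across each adjacent pair:
  30–85 m: −αΔT+βΔS = −(1.3 × 10⁻⁴)(-10.8)+(7.9 × 10⁻⁴)(-0.31) = 1.2 × 10⁻³ → stable
  85–209 m: −αΔT+βΔS = −(1.3 × 10⁻⁴)(-0.5)+(7.9 × 10⁻⁴)(-0.46) = -3.0 × 10⁻⁴ → UNSTABLE
The 85–209 m interval has Δρ < 0: lighter water underlies denser water.

85–209 m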